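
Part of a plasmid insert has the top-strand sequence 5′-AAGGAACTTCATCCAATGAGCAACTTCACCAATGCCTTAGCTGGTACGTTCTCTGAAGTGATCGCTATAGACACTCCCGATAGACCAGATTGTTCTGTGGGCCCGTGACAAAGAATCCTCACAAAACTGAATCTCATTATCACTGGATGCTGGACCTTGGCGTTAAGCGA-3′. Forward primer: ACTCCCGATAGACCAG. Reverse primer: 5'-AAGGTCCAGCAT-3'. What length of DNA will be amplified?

Scanning the template, ACTCCCGATAGACCAG occurs at positions 73–88; this primer anneals to the bottom strand there with its 3' end pointing downstream.
Taking the reverse complement of AAGGTCCAGCAT gives ATGCTGGACCTT, found at positions 147–158 on the template; the primer anneals here to the top strand with its 3' end pointing upstream.
Product length = (reverse-primer end) − (forward-primer start) + 1 = 158 − 73 + 1 = 86 bp.

86 bp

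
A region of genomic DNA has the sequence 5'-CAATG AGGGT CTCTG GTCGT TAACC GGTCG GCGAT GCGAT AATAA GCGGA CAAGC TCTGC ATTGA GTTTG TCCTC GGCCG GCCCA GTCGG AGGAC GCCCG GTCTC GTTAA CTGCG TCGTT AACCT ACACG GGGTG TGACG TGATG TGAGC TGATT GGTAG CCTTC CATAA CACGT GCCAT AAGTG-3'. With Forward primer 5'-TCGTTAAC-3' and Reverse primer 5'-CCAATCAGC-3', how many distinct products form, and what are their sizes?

The forward primer TCGTTAAC matches the top strand at positions 17–24, 104–111, 116–123.
The reverse primer's reverse complement is GCTGATTGG, matching at positions 149–157.
Each forward site pairs with the reverse site to give a product ending at position 157: sizes 141, 54, 42 bp.

Three products: 141 bp, 54 bp, 42 bp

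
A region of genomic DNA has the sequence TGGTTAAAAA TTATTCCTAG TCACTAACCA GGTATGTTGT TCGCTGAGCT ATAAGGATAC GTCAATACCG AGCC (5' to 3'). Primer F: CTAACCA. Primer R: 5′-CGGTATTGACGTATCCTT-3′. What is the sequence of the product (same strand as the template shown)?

5'-CTAACCAGGTATGTTGTTCGCTGAGCTATAAGGATACGTCAATACCG-3'

Scanning the template, CTAACCA occurs at positions 24–30; this primer anneals to the bottom strand there with its 3' end pointing downstream.
Reverse complement of the reverse primer: AAGGATACGTCAATACCG. This occurs on the top strand at positions 53–70.
The product is the template from position 24 through 70 (47 bp).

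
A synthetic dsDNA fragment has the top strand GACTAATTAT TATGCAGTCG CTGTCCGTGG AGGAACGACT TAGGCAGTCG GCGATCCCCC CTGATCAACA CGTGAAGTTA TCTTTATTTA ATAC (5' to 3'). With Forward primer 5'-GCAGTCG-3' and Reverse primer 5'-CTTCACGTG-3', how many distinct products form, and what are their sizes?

The forward primer GCAGTCG matches the top strand at positions 14–20, 44–50.
The reverse primer's reverse complement is CACGTGAAG, matching at positions 69–77.
Each forward site pairs with the reverse site to give a product ending at position 77: sizes 64, 34 bp.

Two products: 64 bp, 34 bp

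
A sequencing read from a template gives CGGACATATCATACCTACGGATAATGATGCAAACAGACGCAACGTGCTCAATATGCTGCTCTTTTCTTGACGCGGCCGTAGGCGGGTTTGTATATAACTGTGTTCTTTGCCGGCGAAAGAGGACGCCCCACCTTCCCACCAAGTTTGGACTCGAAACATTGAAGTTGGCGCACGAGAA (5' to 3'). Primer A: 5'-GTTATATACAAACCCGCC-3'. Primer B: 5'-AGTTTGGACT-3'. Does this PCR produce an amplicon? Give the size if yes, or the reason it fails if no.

Primer A (GTTATATACAAACCCGCC) has reverse complement GGCGGGTTTGTATATAAC, which matches the top strand at positions 81–98; primer A anneals to the top strand there with its 3' end pointing upstream toward position 81.
Primer B (AGTTTGGACT) matches the top strand directly at positions 142–151; it anneals to the bottom strand with its 3' end pointing downstream toward position 151.
The 3' ends diverge (primer A extends toward position 1, primer B toward position 178), so the primers never converge on a shared product.

No product — the primers' 3' ends point away from each other.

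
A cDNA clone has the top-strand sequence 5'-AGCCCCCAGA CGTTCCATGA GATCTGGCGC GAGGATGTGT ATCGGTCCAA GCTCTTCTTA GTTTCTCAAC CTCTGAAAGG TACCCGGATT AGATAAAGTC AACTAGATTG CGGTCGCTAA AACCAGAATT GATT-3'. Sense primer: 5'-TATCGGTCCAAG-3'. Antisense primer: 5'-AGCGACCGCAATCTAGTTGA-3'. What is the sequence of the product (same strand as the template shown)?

5'-TATCGGTCCAAGCTCTTCTTAGTTTCTCAACCTCTGAAAGGTACCCGGATTAGATAAAGTCAACTAGATTGCGGTCGCT-3'

Forward primer TATCGGTCCAAG is found on the top strand at positions 40–51.
Taking the reverse complement of AGCGACCGCAATCTAGTTGA gives TCAACTAGATTGCGGTCGCT, found at positions 99–118 on the template; the primer anneals here to the top strand with its 3' end pointing upstream.
The product is the template from position 40 through 118 (79 bp).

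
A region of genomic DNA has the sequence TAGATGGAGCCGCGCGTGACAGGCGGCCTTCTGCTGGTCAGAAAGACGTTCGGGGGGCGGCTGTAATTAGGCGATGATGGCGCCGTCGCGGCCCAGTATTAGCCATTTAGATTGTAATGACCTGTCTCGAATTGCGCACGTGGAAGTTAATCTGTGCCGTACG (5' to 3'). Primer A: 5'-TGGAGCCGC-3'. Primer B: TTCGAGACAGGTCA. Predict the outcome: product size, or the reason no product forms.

Primer A (TGGAGCCGC) matches the top strand at positions 5–13; it acts as a forward primer.
Primer B's reverse complement is TGACCTGTCTCGAA, matching the top strand at positions 118–131; it acts as a reverse primer.
The 3' ends face each other across positions 5–131, giving a 127 bp product.

Yes — a 127 bp product.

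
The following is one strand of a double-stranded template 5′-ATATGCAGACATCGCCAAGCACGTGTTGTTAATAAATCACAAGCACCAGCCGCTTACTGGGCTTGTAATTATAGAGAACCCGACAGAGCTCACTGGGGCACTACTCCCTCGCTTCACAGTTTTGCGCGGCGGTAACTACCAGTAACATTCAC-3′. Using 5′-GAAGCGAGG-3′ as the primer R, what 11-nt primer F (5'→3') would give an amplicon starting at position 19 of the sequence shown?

The reverse primer's reverse complement CCTCGCTTC matches the template at positions 107–115; the product starts at position 19.
The forward primer is identical to the top strand over positions 19–29: GCACGTGTTGT.

5'-GCACGTGTTGT-3'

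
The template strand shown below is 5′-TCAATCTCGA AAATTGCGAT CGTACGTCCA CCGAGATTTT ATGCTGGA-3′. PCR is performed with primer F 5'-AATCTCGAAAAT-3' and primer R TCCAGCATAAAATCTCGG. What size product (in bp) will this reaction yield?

46 bp

Forward primer AATCTCGAAAAT is found on the top strand at positions 3–14.
The reverse primer's reverse complement is CCGAGATTTTATGCTGGA, which matches the template at positions 31–48.
The product runs from position 3 to position 48, so its length is 48 − 3 + 1 = 46 bp.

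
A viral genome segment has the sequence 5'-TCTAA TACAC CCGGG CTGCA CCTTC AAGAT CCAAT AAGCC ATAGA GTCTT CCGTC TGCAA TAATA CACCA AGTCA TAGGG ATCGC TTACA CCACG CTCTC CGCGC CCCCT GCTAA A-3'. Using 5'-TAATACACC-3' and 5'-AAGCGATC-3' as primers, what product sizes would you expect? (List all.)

The forward primer TAATACACC matches the top strand at positions 3–11, 61–69.
The reverse primer's reverse complement is GATCGCTT, matching at positions 80–87.
Each forward site pairs with the reverse site to give a product ending at position 87: sizes 85, 27 bp.

85 bp, 27 bp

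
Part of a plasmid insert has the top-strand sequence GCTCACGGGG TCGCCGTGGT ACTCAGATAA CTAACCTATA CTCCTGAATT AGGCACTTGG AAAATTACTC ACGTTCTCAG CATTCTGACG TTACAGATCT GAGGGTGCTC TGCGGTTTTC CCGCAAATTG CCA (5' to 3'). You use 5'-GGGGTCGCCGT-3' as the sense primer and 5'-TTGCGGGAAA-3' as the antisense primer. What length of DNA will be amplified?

Forward primer GGGGTCGCCGT is found on the top strand at positions 7–17.
Reverse complement of the reverse primer: TTTCCCGCAA. This occurs on the top strand at positions 117–126.
The product runs from position 7 to position 126, so its length is 126 − 7 + 1 = 120 bp.

120 bp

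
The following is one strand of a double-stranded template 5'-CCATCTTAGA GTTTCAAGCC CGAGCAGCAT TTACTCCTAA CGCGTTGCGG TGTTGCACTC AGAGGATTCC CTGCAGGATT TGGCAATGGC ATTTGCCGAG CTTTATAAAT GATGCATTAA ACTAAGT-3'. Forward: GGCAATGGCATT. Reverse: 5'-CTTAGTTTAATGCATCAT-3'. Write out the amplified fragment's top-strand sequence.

Forward primer GGCAATGGCATT is found on the top strand at positions 82–93.
Taking the reverse complement of CTTAGTTTAATGCATCAT gives ATGATGCATTAAACTAAG, found at positions 109–126 on the template; the primer anneals here to the top strand with its 3' end pointing upstream.
The product is the template from position 82 through 126 (45 bp).

5'-GGCAATGGCATTTGCCGAGCTTTATAAATGATGCATTAAACTAAG-3'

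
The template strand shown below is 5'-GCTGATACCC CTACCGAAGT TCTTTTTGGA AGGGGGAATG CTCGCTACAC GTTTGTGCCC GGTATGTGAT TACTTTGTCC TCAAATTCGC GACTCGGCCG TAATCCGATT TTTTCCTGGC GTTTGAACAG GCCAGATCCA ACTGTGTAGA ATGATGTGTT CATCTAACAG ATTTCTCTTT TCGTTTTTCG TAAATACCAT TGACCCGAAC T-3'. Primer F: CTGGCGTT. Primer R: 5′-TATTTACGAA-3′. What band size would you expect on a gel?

The forward primer matches the template at positions 116–123.
Taking the reverse complement of TATTTACGAA gives TTCGTAAATA, found at positions 187–196 on the template; the primer anneals here to the top strand with its 3' end pointing upstream.
Amplicon spans positions 116–196: 81 bp.

81 bp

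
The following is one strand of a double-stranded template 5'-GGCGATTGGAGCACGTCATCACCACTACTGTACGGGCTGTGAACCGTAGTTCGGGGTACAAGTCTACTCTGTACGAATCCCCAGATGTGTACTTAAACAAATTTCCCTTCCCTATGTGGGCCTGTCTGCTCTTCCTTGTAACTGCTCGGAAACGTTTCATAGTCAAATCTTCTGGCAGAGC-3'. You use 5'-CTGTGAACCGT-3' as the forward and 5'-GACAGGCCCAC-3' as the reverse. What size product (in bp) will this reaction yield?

The forward primer matches the template at positions 37–47.
Reverse complement of the reverse primer: GTGGGCCTGTC. This occurs on the top strand at positions 116–126.
Product length = (reverse-primer end) − (forward-primer start) + 1 = 126 − 37 + 1 = 90 bp.

90 bp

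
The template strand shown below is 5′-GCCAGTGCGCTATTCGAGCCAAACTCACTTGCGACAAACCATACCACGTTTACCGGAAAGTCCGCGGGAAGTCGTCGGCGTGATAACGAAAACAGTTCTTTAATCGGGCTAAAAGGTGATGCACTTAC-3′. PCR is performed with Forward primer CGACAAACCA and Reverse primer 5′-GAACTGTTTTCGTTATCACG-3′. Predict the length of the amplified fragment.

Scanning the template, CGACAAACCA occurs at positions 32–41; this primer anneals to the bottom strand there with its 3' end pointing downstream.
The reverse primer's reverse complement is CGTGATAACGAAAACAGTTC, which matches the template at positions 79–98.
Product length = (reverse-primer end) − (forward-primer start) + 1 = 98 − 32 + 1 = 67 bp.

67 bp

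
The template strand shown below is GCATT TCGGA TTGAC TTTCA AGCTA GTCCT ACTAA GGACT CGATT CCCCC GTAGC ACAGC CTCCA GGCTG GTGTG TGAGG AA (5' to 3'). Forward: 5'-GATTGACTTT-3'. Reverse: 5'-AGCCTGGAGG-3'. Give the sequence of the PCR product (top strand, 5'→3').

Scanning the template, GATTGACTTT occurs at positions 9–18; this primer anneals to the bottom strand there with its 3' end pointing downstream.
Taking the reverse complement of AGCCTGGAGG gives CCTCCAGGCT, found at positions 60–69 on the template; the primer anneals here to the top strand with its 3' end pointing upstream.
The product is the template from position 9 through 69 (61 bp).

5'-GATTGACTTTCAAGCTAGTCCTACTAAGGACTCGATTCCCCCGTAGCACAGCCTCCAGGCT-3'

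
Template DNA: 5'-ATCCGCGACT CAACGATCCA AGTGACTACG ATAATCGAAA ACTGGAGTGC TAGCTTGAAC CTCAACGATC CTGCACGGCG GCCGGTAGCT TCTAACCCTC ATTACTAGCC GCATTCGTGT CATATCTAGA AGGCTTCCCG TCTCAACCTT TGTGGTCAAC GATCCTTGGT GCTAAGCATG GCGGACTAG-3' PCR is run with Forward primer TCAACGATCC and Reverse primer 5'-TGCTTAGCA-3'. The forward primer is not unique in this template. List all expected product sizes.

169 bp, 117 bp, 23 bp

The forward primer TCAACGATCC matches the top strand at positions 10–19, 62–71, 156–165.
The reverse primer's reverse complement is TGCTAAGCA, matching at positions 170–178.
Each forward site pairs with the reverse site to give a product ending at position 178: sizes 169, 117, 23 bp.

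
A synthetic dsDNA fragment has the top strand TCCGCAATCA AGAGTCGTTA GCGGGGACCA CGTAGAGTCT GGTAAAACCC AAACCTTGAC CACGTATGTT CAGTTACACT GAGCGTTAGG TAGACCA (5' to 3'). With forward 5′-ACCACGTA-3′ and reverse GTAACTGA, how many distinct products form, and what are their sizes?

The forward primer ACCACGTA matches the top strand at positions 27–34, 59–66.
The reverse primer's reverse complement is TCAGTTAC, matching at positions 70–77.
Each forward site pairs with the reverse site to give a product ending at position 77: sizes 51, 19 bp.

Two products: 51 bp, 19 bp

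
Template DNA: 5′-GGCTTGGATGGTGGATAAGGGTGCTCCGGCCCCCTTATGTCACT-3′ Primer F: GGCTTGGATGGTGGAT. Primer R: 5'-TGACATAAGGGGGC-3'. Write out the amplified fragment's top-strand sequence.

The forward primer matches the template at positions 1–16.
Taking the reverse complement of TGACATAAGGGGGC gives GCCCCCTTATGTCA, found at positions 29–42 on the template; the primer anneals here to the top strand with its 3' end pointing upstream.
The product is the template from position 1 through 42 (42 bp).

5'-GGCTTGGATGGTGGATAAGGGTGCTCCGGCCCCCTTATGTCA-3'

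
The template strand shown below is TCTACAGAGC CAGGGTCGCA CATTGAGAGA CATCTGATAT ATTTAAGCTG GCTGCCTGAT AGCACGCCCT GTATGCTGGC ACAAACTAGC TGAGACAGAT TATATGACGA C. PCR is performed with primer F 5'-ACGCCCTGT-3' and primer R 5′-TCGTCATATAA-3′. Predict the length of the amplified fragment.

Scanning the template, ACGCCCTGT occurs at positions 64–72; this primer anneals to the bottom strand there with its 3' end pointing downstream.
Taking the reverse complement of TCGTCATATAA gives TTATATGACGA, found at positions 100–110 on the template; the primer anneals here to the top strand with its 3' end pointing upstream.
Product length = (reverse-primer end) − (forward-primer start) + 1 = 110 − 64 + 1 = 47 bp.

47 bp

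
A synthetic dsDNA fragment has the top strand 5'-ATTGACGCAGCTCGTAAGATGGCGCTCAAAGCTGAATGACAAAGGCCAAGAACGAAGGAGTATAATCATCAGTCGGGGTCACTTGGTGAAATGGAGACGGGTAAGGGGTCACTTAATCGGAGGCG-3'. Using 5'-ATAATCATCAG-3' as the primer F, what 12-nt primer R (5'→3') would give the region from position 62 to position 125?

The product's 3' end on the top strand is position 125.
The reverse primer anneals to the top strand over positions 114–125, i.e. to TAATCGGAGGCG.
Its sequence written 5'→3' is the reverse complement: CGCCTCCGATTA.

5'-CGCCTCCGATTA-3'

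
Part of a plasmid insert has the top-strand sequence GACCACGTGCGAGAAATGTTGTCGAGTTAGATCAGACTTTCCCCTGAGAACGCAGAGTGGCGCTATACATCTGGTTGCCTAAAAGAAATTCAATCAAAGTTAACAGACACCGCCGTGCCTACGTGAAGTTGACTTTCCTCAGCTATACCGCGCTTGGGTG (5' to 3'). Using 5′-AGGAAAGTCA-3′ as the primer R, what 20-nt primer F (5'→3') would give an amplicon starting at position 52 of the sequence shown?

5'-GCAGAGTGGCGCTATACATC-3'

The reverse primer's reverse complement TGACTTTCCT matches the template at positions 130–139; the product starts at position 52.
The forward primer is identical to the top strand over positions 52–71: GCAGAGTGGCGCTATACATC.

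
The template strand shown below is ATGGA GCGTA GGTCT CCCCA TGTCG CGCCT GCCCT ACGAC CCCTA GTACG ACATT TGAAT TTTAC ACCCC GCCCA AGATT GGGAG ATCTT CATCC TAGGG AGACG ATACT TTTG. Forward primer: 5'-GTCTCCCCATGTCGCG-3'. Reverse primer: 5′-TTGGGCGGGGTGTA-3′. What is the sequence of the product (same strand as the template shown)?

5'-GTCTCCCCATGTCGCGCCTGCCCTACGACCCCTAGTACGACATTTGAATTTTACACCCCGCCCAA-3'

Forward primer GTCTCCCCATGTCGCG is found on the top strand at positions 12–27.
Taking the reverse complement of TTGGGCGGGGTGTA gives TACACCCCGCCCAA, found at positions 63–76 on the template; the primer anneals here to the top strand with its 3' end pointing upstream.
The product is the template from position 12 through 76 (65 bp).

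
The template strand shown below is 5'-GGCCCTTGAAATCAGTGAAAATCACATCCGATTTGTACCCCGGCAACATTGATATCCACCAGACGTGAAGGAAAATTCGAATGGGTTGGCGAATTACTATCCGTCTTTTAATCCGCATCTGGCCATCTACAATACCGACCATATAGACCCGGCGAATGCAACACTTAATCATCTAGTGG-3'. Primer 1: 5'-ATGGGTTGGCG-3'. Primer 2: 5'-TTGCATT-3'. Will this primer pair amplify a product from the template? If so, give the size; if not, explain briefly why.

Primer 1 (ATGGGTTGGCG) matches the top strand at positions 81–91; it acts as a forward primer.
Primer 2's reverse complement is AATGCAA, matching the top strand at positions 155–161; it acts as a reverse primer.
The 3' ends face each other across positions 81–161, giving an 81 bp product.

Yes — an 81 bp product.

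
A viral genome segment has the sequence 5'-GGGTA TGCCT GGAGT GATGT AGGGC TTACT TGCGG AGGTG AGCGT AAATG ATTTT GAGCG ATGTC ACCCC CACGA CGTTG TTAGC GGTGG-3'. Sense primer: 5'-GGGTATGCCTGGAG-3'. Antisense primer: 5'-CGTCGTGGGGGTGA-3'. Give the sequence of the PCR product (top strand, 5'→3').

5'-GGGTATGCCTGGAGTGATGTAGGGCTTACTTGCGGAGGTGAGCGTAAATGATTTTGAGCGATGTCACCCCCACGACG-3'

Forward primer GGGTATGCCTGGAG is found on the top strand at positions 1–14.
The reverse primer's reverse complement is TCACCCCCACGACG, which matches the template at positions 64–77.
The product is the template from position 1 through 77 (77 bp).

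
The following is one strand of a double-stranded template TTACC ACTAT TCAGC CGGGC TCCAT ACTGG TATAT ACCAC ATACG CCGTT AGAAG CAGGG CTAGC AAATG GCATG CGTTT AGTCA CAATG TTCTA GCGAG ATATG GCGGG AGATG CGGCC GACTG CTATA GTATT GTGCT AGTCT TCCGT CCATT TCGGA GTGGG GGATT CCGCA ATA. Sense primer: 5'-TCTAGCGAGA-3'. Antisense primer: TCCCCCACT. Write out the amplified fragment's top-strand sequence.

Forward primer TCTAGCGAGA is found on the top strand at positions 92–101.
The reverse primer's reverse complement is AGTGGGGGA, which matches the template at positions 160–168.
The product is the template from position 92 through 168 (77 bp).

5'-TCTAGCGAGATATGGCGGGAGATGCGGCCGACTGCTATAGTATTGTGCTAGTCTTCCGTCCATTTCGGAGTGGGGGA-3'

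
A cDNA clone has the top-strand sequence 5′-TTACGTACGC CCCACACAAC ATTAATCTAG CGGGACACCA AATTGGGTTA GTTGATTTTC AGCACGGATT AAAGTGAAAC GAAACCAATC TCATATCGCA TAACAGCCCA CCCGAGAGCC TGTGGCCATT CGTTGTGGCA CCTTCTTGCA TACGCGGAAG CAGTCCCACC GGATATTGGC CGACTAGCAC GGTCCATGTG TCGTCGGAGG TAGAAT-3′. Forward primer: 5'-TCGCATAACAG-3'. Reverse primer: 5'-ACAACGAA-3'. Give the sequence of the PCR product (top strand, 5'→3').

5'-TCGCATAACAGCCCACCCGAGAGCCTGTGGCCATTCGTTGT-3'

Scanning the template, TCGCATAACAG occurs at positions 96–106; this primer anneals to the bottom strand there with its 3' end pointing downstream.
The reverse primer's reverse complement is TTCGTTGT, which matches the template at positions 129–136.
The product is the template from position 96 through 136 (41 bp).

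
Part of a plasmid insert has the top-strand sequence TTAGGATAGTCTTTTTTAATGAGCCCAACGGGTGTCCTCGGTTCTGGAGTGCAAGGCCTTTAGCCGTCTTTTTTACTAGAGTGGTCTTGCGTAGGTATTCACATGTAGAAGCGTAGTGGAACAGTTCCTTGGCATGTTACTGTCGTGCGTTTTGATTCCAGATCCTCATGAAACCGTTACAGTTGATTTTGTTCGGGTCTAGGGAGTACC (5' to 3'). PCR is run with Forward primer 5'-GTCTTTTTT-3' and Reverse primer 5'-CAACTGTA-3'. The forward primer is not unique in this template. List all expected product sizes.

177 bp, 120 bp

The forward primer GTCTTTTTT matches the top strand at positions 9–17, 66–74.
The reverse primer's reverse complement is TACAGTTG, matching at positions 178–185.
Each forward site pairs with the reverse site to give a product ending at position 185: sizes 177, 120 bp.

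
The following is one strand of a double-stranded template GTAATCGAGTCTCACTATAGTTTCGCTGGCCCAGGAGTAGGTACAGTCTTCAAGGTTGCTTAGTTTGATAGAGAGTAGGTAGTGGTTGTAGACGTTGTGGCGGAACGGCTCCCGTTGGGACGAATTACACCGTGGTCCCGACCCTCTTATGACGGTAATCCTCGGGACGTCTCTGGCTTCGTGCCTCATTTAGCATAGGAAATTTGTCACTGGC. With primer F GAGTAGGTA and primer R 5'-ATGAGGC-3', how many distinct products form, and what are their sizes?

The forward primer GAGTAGGTA matches the top strand at positions 35–43, 73–81.
The reverse primer's reverse complement is GCCTCAT, matching at positions 183–189.
Each forward site pairs with the reverse site to give a product ending at position 189: sizes 155, 117 bp.

Two products: 155 bp, 117 bp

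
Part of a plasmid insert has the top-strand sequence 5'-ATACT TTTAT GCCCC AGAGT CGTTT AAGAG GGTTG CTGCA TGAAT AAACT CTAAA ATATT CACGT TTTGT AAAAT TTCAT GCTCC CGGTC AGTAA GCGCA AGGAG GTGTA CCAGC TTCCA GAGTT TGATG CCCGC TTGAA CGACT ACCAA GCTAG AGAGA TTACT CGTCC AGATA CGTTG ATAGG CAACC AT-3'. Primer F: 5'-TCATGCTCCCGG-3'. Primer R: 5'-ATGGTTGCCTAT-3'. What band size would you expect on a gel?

The forward primer matches the template at positions 77–88.
Taking the reverse complement of ATGGTTGCCTAT gives ATAGGCAACCAT, found at positions 181–192 on the template; the primer anneals here to the top strand with its 3' end pointing upstream.
Product length = (reverse-primer end) − (forward-primer start) + 1 = 192 − 77 + 1 = 116 bp.

116 bp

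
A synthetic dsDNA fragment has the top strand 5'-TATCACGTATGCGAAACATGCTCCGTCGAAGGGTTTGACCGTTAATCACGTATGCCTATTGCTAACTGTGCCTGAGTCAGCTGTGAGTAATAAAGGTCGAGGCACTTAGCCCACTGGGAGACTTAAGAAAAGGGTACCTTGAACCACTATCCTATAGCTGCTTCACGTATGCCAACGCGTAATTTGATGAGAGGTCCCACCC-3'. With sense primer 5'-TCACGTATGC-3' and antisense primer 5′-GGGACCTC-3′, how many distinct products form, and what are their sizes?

The forward primer TCACGTATGC matches the top strand at positions 3–12, 46–55, 163–172.
The reverse primer's reverse complement is GAGGTCCC, matching at positions 191–198.
Each forward site pairs with the reverse site to give a product ending at position 198: sizes 196, 153, 36 bp.

Three products: 196 bp, 153 bp, 36 bp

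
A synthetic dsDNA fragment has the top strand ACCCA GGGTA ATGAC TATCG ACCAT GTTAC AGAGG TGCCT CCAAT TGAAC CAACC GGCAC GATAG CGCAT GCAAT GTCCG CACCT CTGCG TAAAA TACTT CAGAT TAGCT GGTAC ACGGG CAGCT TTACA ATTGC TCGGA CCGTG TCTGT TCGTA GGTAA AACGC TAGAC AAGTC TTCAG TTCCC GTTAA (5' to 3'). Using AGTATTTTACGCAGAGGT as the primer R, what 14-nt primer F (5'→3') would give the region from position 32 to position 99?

The reverse primer's reverse complement ACCTCTGCGTAAAATACT matches the template at positions 82–99; the product starts at position 32.
The forward primer is identical to the top strand over positions 32–45: GAGGTGCCTCCAAT.

5'-GAGGTGCCTCCAAT-3'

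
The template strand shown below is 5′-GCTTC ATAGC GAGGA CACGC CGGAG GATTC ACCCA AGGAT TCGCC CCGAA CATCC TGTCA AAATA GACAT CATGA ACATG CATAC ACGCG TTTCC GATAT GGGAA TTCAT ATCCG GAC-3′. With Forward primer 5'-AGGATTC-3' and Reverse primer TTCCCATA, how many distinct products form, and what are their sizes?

The forward primer AGGATTC matches the top strand at positions 24–30, 36–42.
The reverse primer's reverse complement is TATGGGAA, matching at positions 98–105.
Each forward site pairs with the reverse site to give a product ending at position 105: sizes 82, 70 bp.

Two products: 82 bp, 70 bp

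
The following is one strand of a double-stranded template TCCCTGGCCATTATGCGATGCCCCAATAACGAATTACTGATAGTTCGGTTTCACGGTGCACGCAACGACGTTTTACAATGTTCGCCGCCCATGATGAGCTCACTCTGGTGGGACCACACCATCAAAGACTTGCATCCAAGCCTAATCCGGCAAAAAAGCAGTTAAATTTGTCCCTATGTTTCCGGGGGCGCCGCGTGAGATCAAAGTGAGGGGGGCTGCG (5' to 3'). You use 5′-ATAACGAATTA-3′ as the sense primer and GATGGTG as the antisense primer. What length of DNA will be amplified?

98 bp

Forward primer ATAACGAATTA is found on the top strand at positions 26–36.
Reverse complement of the reverse primer: CACCATC. This occurs on the top strand at positions 117–123.
Product length = (reverse-primer end) − (forward-primer start) + 1 = 123 − 26 + 1 = 98 bp.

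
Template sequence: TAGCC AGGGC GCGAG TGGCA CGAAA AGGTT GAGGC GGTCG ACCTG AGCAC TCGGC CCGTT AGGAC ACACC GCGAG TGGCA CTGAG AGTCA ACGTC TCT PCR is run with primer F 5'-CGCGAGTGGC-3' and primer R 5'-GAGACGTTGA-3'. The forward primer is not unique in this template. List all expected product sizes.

88 bp, 28 bp

The forward primer CGCGAGTGGC matches the top strand at positions 10–19, 70–79.
The reverse primer's reverse complement is TCAACGTCTC, matching at positions 88–97.
Each forward site pairs with the reverse site to give a product ending at position 97: sizes 88, 28 bp.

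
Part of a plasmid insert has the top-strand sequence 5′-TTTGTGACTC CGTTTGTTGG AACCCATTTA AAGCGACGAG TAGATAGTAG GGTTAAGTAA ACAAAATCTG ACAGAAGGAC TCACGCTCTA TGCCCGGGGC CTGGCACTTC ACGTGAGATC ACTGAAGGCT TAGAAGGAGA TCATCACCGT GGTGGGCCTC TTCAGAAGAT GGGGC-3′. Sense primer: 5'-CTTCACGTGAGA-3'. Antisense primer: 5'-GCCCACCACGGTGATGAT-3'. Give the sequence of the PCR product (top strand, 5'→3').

5'-CTTCACGTGAGATCACTGAAGGCTTAGAAGGAGATCATCACCGTGGTGGGC-3'

The forward primer matches the template at positions 107–118.
Taking the reverse complement of GCCCACCACGGTGATGAT gives ATCATCACCGTGGTGGGC, found at positions 140–157 on the template; the primer anneals here to the top strand with its 3' end pointing upstream.
The product is the template from position 107 through 157 (51 bp).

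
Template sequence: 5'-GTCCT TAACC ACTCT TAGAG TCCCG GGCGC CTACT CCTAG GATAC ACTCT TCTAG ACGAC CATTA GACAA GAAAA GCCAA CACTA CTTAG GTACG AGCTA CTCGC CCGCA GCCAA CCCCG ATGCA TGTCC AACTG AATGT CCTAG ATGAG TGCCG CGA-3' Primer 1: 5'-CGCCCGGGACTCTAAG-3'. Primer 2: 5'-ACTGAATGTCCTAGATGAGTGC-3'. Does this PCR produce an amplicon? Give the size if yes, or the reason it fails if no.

Primer 1 (CGCCCGGGACTCTAAG) has reverse complement CTTAGAGTCCCGGGCG, which matches the top strand at positions 14–29; primer 1 anneals to the top strand there with its 3' end pointing upstream toward position 14.
Primer 2 (ACTGAATGTCCTAGATGAGTGC) matches the top strand directly at positions 132–153; it anneals to the bottom strand with its 3' end pointing downstream toward position 153.
The 3' ends diverge (primer 1 extends toward position 1, primer 2 toward position 158), so the primers never converge on a shared product.

No product — the primers' 3' ends point away from each other.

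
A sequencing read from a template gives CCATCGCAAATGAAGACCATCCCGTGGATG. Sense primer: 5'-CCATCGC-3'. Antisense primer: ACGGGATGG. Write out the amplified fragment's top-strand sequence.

Scanning the template, CCATCGC occurs at positions 1–7; this primer anneals to the bottom strand there with its 3' end pointing downstream.
Reverse complement of the reverse primer: CCATCCCGT. This occurs on the top strand at positions 17–25.
The product is the template from position 1 through 25 (25 bp).

5'-CCATCGCAAATGAAGACCATCCCGT-3'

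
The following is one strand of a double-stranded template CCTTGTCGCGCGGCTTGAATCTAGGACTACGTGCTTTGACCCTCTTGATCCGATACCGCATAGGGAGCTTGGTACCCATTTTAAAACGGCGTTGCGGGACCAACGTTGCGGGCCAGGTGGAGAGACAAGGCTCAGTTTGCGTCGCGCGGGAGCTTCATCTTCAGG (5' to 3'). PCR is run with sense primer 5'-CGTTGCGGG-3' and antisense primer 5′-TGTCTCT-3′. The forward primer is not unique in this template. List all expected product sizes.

The forward primer CGTTGCGGG matches the top strand at positions 90–98, 104–112.
The reverse primer's reverse complement is AGAGACA, matching at positions 121–127.
Each forward site pairs with the reverse site to give a product ending at position 127: sizes 38, 24 bp.

38 bp, 24 bp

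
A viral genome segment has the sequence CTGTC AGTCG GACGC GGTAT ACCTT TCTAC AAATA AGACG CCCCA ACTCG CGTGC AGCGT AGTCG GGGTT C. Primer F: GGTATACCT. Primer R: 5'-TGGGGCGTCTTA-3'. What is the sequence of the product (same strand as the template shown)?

5'-GGTATACCTTTCTACAAATAAGACGCCCCA-3'

Scanning the template, GGTATACCT occurs at positions 16–24; this primer anneals to the bottom strand there with its 3' end pointing downstream.
The reverse primer's reverse complement is TAAGACGCCCCA, which matches the template at positions 34–45.
The product is the template from position 16 through 45 (30 bp).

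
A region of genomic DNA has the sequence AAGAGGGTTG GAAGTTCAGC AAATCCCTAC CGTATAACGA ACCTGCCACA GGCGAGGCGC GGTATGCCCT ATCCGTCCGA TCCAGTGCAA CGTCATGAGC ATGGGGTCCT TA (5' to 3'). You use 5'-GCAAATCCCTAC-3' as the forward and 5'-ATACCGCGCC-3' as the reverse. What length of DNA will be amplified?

The forward primer matches the template at positions 19–30.
Reverse complement of the reverse primer: GGCGCGGTAT. This occurs on the top strand at positions 56–65.
Product length = (reverse-primer end) − (forward-primer start) + 1 = 65 − 19 + 1 = 47 bp.

47 bp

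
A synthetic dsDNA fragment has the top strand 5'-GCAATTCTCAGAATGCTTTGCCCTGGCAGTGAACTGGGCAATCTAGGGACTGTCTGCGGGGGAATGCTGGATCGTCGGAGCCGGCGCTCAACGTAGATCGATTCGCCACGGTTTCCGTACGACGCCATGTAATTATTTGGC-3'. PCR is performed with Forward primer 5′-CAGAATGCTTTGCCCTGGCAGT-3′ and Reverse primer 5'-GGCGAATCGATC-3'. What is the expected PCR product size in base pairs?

Forward primer CAGAATGCTTTGCCCTGGCAGT is found on the top strand at positions 9–30.
Reverse complement of the reverse primer: GATCGATTCGCC. This occurs on the top strand at positions 96–107.
Product length = (reverse-primer end) − (forward-primer start) + 1 = 107 − 9 + 1 = 99 bp.

99 bp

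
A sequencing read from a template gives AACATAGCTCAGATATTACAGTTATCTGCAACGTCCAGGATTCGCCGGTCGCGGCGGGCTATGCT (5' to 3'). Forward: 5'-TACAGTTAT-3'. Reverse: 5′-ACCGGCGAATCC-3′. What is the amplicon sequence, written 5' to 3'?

5'-TACAGTTATCTGCAACGTCCAGGATTCGCCGGT-3'

Forward primer TACAGTTAT is found on the top strand at positions 17–25.
Reverse complement of the reverse primer: GGATTCGCCGGT. This occurs on the top strand at positions 38–49.
The product is the template from position 17 through 49 (33 bp).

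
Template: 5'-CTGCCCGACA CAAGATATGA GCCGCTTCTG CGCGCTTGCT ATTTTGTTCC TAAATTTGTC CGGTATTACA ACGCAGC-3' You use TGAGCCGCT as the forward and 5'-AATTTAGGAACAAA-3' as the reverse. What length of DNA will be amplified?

The forward primer matches the template at positions 18–26.
The reverse primer's reverse complement is TTTGTTCCTAAATT, which matches the template at positions 43–56.
Product length = (reverse-primer end) − (forward-primer start) + 1 = 56 − 18 + 1 = 39 bp.

39 bp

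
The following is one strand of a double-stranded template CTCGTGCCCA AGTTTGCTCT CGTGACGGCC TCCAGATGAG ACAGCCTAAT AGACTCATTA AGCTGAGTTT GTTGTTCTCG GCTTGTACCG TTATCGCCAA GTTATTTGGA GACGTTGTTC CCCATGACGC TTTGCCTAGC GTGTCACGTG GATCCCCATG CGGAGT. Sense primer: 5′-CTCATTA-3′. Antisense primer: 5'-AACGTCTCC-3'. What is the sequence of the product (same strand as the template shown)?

5'-CTCATTAAGCTGAGTTTGTTGTTCTCGGCTTGTACCGTTATCGCCAAGTTATTTGGAGACGTT-3'

The forward primer matches the template at positions 54–60.
Reverse complement of the reverse primer: GGAGACGTT. This occurs on the top strand at positions 108–116.
The product is the template from position 54 through 116 (63 bp).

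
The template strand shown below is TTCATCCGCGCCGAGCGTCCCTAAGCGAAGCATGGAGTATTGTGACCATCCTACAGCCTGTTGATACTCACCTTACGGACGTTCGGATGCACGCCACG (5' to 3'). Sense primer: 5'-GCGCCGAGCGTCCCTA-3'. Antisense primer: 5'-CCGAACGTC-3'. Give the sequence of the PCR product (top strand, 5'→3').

5'-GCGCCGAGCGTCCCTAAGCGAAGCATGGAGTATTGTGACCATCCTACAGCCTGTTGATACTCACCTTACGGACGTTCGG-3'

The forward primer matches the template at positions 8–23.
Reverse complement of the reverse primer: GACGTTCGG. This occurs on the top strand at positions 78–86.
The product is the template from position 8 through 86 (79 bp).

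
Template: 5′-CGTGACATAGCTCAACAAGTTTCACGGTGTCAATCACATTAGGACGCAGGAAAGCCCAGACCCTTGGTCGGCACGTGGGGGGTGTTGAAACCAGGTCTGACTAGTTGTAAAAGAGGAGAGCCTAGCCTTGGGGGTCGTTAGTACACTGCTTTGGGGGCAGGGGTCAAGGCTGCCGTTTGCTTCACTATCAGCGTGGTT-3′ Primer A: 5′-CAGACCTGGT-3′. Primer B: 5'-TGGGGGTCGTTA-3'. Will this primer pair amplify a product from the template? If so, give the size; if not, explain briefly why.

No product — the primers' 3' ends point away from each other.

Primer A (CAGACCTGGT) has reverse complement ACCAGGTCTG, which matches the top strand at positions 90–99; primer A anneals to the top strand there with its 3' end pointing upstream toward position 90.
Primer B (TGGGGGTCGTTA) matches the top strand directly at positions 129–140; it anneals to the bottom strand with its 3' end pointing downstream toward position 140.
The 3' ends diverge (primer A extends toward position 1, primer B toward position 198), so the primers never converge on a shared product.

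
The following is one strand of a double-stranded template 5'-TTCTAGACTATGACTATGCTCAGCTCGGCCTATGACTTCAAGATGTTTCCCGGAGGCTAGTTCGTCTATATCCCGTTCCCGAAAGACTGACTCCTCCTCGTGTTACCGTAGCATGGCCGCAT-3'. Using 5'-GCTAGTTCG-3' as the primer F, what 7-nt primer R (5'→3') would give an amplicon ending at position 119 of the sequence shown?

5'-CGGCCAT-3'

The forward primer binds at positions 56–64; the product's 3' end on the top strand is position 119.
The reverse primer anneals to the top strand over positions 113–119, i.e. to ATGGCCG.
Its sequence written 5'→3' is the reverse complement: CGGCCAT.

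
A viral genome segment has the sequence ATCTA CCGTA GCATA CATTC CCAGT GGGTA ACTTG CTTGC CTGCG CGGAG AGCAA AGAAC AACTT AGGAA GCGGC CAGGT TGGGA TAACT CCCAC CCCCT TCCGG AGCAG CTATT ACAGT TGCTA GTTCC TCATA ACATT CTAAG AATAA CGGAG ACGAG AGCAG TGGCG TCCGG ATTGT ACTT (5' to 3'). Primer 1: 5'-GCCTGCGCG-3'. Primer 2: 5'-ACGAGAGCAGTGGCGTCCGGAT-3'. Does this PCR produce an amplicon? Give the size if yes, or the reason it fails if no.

Primer 1 (GCCTGCGCG) matches the top strand at positions 39–47 (3' end points downstream).
Primer 2 (ACGAGAGCAGTGGCGTCCGGAT) also matches the top strand directly, at positions 156–177 — its reverse complement ATCCGGACGCCACTGCTCTCGT is not present.
Both primers anneal to the bottom strand with 3' ends pointing the same way, so neither can prime synthesis back toward the other.

No product — both primers anneal to the same strand and extend in the same direction.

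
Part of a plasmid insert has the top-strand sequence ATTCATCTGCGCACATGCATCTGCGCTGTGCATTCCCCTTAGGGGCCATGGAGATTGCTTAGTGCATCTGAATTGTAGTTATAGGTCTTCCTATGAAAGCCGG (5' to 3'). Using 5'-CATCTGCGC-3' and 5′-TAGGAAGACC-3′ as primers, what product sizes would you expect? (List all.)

90 bp, 76 bp

The forward primer CATCTGCGC matches the top strand at positions 4–12, 18–26.
The reverse primer's reverse complement is GGTCTTCCTA, matching at positions 84–93.
Each forward site pairs with the reverse site to give a product ending at position 93: sizes 90, 76 bp.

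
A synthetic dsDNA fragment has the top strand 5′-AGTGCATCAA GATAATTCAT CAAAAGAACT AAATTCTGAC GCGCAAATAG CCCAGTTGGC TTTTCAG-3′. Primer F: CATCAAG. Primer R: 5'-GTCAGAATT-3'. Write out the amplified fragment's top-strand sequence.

Forward primer CATCAAG is found on the top strand at positions 5–11.
Taking the reverse complement of GTCAGAATT gives AATTCTGAC, found at positions 32–40 on the template; the primer anneals here to the top strand with its 3' end pointing upstream.
The product is the template from position 5 through 40 (36 bp).

5'-CATCAAGATAATTCATCAAAAGAACTAAATTCTGAC-3'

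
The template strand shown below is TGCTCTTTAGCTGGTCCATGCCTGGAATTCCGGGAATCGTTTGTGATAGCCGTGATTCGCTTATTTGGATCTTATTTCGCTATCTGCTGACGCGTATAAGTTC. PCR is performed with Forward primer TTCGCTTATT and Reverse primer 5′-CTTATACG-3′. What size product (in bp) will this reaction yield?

Forward primer TTCGCTTATT is found on the top strand at positions 56–65.
Taking the reverse complement of CTTATACG gives CGTATAAG, found at positions 93–100 on the template; the primer anneals here to the top strand with its 3' end pointing upstream.
Product length = (reverse-primer end) − (forward-primer start) + 1 = 100 − 56 + 1 = 45 bp.

45 bp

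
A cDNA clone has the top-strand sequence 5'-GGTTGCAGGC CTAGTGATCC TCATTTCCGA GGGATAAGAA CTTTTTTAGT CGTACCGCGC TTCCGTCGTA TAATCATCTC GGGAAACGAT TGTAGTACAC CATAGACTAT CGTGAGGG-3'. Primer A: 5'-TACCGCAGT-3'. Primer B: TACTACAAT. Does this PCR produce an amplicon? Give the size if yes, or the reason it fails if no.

Primer A (TACCGCAGT) does not match the top strand, and its reverse complement ACTGCGGTA does not match either.
With no annealing site for primer A, no amplification occurs.

No product — primer A has no binding site in the template.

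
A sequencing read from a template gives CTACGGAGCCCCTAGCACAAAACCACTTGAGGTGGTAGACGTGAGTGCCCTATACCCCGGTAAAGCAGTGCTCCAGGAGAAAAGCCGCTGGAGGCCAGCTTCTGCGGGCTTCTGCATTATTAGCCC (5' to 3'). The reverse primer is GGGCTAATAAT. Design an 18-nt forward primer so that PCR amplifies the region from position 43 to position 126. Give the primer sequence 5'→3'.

5'-GAGTGCCCTATACCCCGG-3'

The reverse primer's reverse complement ATTATTAGCCC matches the template at positions 116–126; the product starts at position 43.
The forward primer is identical to the top strand over positions 43–60: GAGTGCCCTATACCCCGG.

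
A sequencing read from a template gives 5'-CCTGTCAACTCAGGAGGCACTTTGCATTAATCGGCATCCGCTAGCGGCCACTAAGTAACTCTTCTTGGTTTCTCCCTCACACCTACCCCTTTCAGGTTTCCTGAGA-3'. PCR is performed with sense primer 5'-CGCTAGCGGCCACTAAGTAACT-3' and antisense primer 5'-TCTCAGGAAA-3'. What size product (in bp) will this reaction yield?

Forward primer CGCTAGCGGCCACTAAGTAACT is found on the top strand at positions 39–60.
Reverse complement of the reverse primer: TTTCCTGAGA. This occurs on the top strand at positions 97–106.
Amplicon spans positions 39–106: 68 bp.

68 bp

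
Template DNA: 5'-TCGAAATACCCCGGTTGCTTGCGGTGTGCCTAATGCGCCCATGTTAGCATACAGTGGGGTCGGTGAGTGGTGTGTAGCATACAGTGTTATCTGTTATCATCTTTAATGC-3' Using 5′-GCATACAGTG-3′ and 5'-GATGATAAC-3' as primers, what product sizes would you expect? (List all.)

55 bp, 25 bp

The forward primer GCATACAGTG matches the top strand at positions 47–56, 77–86.
The reverse primer's reverse complement is GTTATCATC, matching at positions 93–101.
Each forward site pairs with the reverse site to give a product ending at position 101: sizes 55, 25 bp.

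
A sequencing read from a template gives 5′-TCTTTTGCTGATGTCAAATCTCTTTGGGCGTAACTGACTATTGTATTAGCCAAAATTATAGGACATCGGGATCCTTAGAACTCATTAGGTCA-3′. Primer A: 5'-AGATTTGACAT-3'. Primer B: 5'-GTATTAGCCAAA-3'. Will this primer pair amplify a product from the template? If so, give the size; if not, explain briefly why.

No product — the primers' 3' ends point away from each other.

Primer A (AGATTTGACAT) has reverse complement ATGTCAAATCT, which matches the top strand at positions 11–21; primer A anneals to the top strand there with its 3' end pointing upstream toward position 11.
Primer B (GTATTAGCCAAA) matches the top strand directly at positions 43–54; it anneals to the bottom strand with its 3' end pointing downstream toward position 54.
The 3' ends diverge (primer A extends toward position 1, primer B toward position 92), so the primers never converge on a shared product.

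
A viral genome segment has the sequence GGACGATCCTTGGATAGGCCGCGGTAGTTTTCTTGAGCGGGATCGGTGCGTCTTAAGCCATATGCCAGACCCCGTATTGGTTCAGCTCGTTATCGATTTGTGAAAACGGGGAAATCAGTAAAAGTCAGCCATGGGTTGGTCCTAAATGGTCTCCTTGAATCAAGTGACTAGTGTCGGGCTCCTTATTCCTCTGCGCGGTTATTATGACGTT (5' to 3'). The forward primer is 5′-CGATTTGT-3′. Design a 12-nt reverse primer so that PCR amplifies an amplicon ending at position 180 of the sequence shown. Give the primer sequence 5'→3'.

5'-AGCCCGACACTA-3'

The forward primer binds at positions 94–101; the product's 3' end on the top strand is position 180.
The reverse primer anneals to the top strand over positions 169–180, i.e. to TAGTGTCGGGCT.
Its sequence written 5'→3' is the reverse complement: AGCCCGACACTA.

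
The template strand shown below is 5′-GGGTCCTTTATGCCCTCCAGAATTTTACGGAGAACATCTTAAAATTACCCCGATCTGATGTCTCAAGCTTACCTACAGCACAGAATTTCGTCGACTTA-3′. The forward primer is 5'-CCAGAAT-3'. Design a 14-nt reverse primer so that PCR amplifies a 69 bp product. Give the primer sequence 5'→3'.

The forward primer binds at positions 17–23, so a 69 bp product ends at position 17 + 69 − 1 = 85.
The reverse primer anneals to the top strand over positions 72–85, i.e. to CCTACAGCACAGAA.
Its sequence written 5'→3' is the reverse complement: TTCTGTGCTGTAGG.

5'-TTCTGTGCTGTAGG-3'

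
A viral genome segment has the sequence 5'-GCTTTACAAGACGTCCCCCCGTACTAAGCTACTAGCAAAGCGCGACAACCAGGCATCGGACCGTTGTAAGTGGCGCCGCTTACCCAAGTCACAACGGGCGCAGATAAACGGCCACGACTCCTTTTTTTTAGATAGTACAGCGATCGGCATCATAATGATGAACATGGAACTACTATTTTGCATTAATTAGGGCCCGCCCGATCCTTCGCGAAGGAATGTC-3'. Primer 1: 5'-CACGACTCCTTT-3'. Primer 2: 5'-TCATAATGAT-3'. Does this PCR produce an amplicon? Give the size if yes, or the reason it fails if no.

Primer 1 (CACGACTCCTTT) matches the top strand at positions 113–124 (3' end points downstream).
Primer 2 (TCATAATGAT) also matches the top strand directly, at positions 150–159 — its reverse complement ATCATTATGA is not present.
Both primers anneal to the bottom strand with 3' ends pointing the same way, so neither can prime synthesis back toward the other.

No product — both primers anneal to the same strand and extend in the same direction.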